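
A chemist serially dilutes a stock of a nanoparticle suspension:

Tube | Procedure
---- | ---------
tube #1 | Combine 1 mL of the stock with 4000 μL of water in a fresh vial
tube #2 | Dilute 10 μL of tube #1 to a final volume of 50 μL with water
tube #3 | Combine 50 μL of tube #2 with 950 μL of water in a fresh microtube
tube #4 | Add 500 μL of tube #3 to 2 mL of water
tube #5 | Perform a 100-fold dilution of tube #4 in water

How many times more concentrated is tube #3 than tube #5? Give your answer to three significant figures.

Step 1: 1 mL + 4000 μL = 5 mL total → factor 5/1 = 5
Step 2: 10 μL brought to 50 μL → factor 50/10 = 5
Step 3: 50 μL + 950 μL = 1000 μL total → factor 1000/50 = 20
Step 4: 500 μL + 2 mL = 2500 μL total → factor 2500/500 = 5
Step 5: 100-fold → factor 100
Dilution factor to tube #3 = 500; to tube #5 = 2.5 × 10^5
[tube #3]/[tube #5] = (factor to tube #5)/(factor to tube #3) = 2.5 × 10^5/500 = 500

500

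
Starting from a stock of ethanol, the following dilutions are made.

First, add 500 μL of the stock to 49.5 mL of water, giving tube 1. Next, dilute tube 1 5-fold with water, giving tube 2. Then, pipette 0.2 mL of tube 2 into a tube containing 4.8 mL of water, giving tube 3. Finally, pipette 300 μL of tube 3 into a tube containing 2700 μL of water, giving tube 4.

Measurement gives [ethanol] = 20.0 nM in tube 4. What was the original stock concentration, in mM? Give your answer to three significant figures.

Step 1: 500 μL + 49.5 mL = 50000 μL total → factor 50000/500 = 100
Step 2: 5-fold → factor 5
Step 3: 0.2 mL + 4.8 mL = 5 mL total → factor 5/0.2 = 25
Step 4: 300 μL + 2700 μL = 3000 μL total → factor 3000/300 = 10
Overall dilution factor = 100 × 5 × 25 × 10 = 1.25 × 10^5
Stock = 20.0 nM × 1.25 × 10^5 = 2.500 × 10^6 nM = 2.50 mM

2.50 mM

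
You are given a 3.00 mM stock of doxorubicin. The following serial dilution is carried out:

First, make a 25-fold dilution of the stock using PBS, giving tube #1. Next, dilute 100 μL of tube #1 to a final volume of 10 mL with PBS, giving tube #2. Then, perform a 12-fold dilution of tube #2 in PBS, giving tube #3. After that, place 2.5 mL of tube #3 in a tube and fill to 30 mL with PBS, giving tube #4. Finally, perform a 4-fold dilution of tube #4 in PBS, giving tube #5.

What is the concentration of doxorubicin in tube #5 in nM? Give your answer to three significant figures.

Step 1: 25-fold → factor 25
Step 2: 100 μL brought to 10 mL → factor 10000/100 = 100
Step 3: 12-fold → factor 12
Step 4: 2.5 mL brought to 30 mL → factor 30/2.5 = 12
Step 5: 4-fold → factor 4
Overall dilution factor = 25 × 100 × 12 × 12 × 4 = 1.44 × 10^6
Final = 3.00 mM / 1.44 × 10^6 = 2.083 × 10^-6 mM = 2.08 nM

2.08 nM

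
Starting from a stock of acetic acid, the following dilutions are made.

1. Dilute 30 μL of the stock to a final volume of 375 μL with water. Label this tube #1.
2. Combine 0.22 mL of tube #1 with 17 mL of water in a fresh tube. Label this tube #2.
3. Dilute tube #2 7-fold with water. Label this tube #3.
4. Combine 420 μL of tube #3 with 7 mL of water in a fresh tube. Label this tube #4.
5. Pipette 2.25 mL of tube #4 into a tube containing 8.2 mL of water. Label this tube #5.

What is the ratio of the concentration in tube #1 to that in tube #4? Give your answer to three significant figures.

9.68 × 10^3

Step 1: 30 μL brought to 375 μL → factor 375/30 = 12.5
Step 2: 0.22 mL + 17 mL = 17.22 mL total → factor 17.22/0.22 = 78.273
Step 3: 7-fold → factor 7
Step 4: 420 μL + 7 mL = 7420 μL total → factor 7420/420 = 17.667
Dilution factor to tube #1 = 12.5; to tube #4 = 1.21 × 10^5
[tube #1]/[tube #4] = (factor to tube #4)/(factor to tube #1) = 1.21 × 10^5/12.5 = 9.68 × 10^3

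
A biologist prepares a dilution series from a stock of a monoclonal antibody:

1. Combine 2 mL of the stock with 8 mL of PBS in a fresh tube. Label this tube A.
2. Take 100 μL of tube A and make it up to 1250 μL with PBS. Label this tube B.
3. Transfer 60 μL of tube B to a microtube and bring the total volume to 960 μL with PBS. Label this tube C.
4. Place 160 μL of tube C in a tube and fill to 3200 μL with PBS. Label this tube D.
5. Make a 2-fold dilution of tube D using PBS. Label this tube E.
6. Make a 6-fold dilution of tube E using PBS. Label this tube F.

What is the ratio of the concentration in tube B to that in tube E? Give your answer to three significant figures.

Step 1: 2 mL + 8 mL = 10 mL total → factor 10/2 = 5
Step 2: 100 μL brought to 1250 μL → factor 1250/100 = 12.5
Step 3: 60 μL brought to 960 μL → factor 960/60 = 16
Step 4: 160 μL brought to 3200 μL → factor 3200/160 = 20
Step 5: 2-fold → factor 2
Dilution factor to tube B = 62.5; to tube E = 40000
[tube B]/[tube E] = (factor to tube E)/(factor to tube B) = 40000/62.5 = 640

640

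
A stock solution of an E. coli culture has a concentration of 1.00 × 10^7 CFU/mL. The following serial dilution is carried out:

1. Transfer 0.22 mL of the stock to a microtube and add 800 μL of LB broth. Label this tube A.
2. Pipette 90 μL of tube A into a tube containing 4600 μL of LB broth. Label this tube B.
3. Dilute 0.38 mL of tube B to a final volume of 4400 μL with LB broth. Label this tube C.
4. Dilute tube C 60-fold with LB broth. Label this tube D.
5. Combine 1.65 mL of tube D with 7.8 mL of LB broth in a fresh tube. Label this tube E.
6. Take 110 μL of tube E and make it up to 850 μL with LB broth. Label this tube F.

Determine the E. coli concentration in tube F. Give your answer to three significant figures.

1.35 CFU/mL

Step 1: 0.22 mL + 800 μL = 1.02 mL total → factor 1.02/0.22 = 4.6364
Step 2: 90 μL + 4600 μL = 4690 μL total → factor 4690/90 = 52.111
Step 3: 0.38 mL brought to 4400 μL → factor 4.4/0.38 = 11.579
Step 4: 60-fold → factor 60
Step 5: 1.65 mL + 7.8 mL = 9.45 mL total → factor 9.45/1.65 = 5.7273
Step 6: 110 μL brought to 850 μL → factor 850/110 = 7.7273
Overall dilution factor = 4.6364 × 52.111 × 11.579 × 60 × 5.7273 × 7.7273 = 7.4285 × 10^6
Final = 1.00 × 10^7 CFU/mL / 7.4285 × 10^6 = 1.35 CFU/mL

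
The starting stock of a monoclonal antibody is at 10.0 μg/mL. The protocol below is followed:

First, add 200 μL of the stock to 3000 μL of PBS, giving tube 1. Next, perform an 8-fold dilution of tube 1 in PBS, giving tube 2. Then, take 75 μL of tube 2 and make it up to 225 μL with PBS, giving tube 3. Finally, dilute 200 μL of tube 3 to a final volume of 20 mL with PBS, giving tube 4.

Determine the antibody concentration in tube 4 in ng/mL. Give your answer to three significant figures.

Step 1: 200 μL + 3000 μL = 3200 μL total → factor 3200/200 = 16
Step 2: 8-fold → factor 8
Step 3: 75 μL brought to 225 μL → factor 225/75 = 3
Step 4: 200 μL brought to 20 mL → factor 20000/200 = 100
Overall dilution factor = 16 × 8 × 3 × 100 = 38400
Final = 10.0 μg/mL / 38400 = 0.0002604 μg/mL = 0.260 ng/mL

0.260 ng/mL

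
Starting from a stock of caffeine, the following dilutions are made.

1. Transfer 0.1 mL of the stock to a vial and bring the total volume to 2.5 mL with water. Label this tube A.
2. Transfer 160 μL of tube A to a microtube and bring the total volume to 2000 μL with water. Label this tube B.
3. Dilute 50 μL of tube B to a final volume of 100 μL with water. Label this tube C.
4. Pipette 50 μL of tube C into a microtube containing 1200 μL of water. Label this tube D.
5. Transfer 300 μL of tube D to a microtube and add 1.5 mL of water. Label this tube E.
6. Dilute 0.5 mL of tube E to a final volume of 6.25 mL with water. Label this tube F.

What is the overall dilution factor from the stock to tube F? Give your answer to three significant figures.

Step 1: 0.1 mL brought to 2.5 mL → factor 2.5/0.1 = 25
Step 2: 160 μL brought to 2000 μL → factor 2000/160 = 12.5
Step 3: 50 μL brought to 100 μL → factor 100/50 = 2
Step 4: 50 μL + 1200 μL = 1250 μL total → factor 1250/50 = 25
Step 5: 300 μL + 1.5 mL = 1800 μL total → factor 1800/300 = 6
Step 6: 0.5 mL brought to 6.25 mL → factor 6.25/0.5 = 12.5
Overall dilution factor = 25 × 12.5 × 2 × 25 × 6 × 12.5 = 1.1719 × 10^6

1.17 × 10^6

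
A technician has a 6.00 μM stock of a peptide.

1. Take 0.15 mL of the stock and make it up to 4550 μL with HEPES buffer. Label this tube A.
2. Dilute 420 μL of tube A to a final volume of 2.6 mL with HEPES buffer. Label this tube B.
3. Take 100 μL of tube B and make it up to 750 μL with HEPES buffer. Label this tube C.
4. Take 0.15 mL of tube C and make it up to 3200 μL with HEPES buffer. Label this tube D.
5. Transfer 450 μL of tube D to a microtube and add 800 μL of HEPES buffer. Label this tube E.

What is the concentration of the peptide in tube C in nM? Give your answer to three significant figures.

4.26 nM

Step 1: 0.15 mL brought to 4550 μL → factor 4.55/0.15 = 30.333
Step 2: 420 μL brought to 2.6 mL → factor 2600/420 = 6.1905
Step 3: 100 μL brought to 750 μL → factor 750/100 = 7.5
Dilution factor through tube C = 30.333 × 6.1905 × 7.5 = 1408.3
[tube C] = 6.00 μM / 1408.3 = 0.004260 μM = 4.26 nM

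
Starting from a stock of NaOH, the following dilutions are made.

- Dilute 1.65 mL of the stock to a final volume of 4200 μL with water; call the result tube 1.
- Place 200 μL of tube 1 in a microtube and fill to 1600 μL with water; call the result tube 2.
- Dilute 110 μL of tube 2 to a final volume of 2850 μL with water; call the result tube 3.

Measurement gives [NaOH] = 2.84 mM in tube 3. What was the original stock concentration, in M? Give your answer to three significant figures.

1.50 M

Step 1: 1.65 mL brought to 4200 μL → factor 4.2/1.65 = 2.5455
Step 2: 200 μL brought to 1600 μL → factor 1600/200 = 8
Step 3: 110 μL brought to 2850 μL → factor 2850/110 = 25.909
Overall dilution factor = 2.5455 × 8 × 25.909 = 527.6
Stock = 2.84 mM × 527.6 = 1498 mM = 1.50 M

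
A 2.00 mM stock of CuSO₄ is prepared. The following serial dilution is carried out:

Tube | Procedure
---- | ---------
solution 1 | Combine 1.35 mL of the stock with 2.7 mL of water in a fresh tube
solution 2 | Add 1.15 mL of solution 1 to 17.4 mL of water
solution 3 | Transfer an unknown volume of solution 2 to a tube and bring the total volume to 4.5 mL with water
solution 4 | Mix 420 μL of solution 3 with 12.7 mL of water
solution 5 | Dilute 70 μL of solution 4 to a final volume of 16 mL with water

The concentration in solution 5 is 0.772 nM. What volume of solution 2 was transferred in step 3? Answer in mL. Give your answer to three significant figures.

Step 1: 1.35 mL + 2.7 mL = 4.05 mL total → factor 4.05/1.35 = 3
Step 2: 1.15 mL + 17.4 mL = 18.55 mL total → factor 18.55/1.15 = 16.13
Step 3: v brought to 4.5 mL → factor = 4.5 mL/v
Step 4: 420 μL + 12.7 mL = 13120 μL total → factor 13120/420 = 31.238
Step 5: 70 μL brought to 16 mL → factor 16000/70 = 228.57
Product of known-step factors = 3.4552 × 10^5
Overall factor = 2.00 mM / (0.772 nM) = 2.5907 × 10^6
Step-3 factor = 2.5907 × 10^6 / 3.4552 × 10^5 = 7.4979
v = 4.5 mL / 7.4979 = 0.600 mL

0.600 mL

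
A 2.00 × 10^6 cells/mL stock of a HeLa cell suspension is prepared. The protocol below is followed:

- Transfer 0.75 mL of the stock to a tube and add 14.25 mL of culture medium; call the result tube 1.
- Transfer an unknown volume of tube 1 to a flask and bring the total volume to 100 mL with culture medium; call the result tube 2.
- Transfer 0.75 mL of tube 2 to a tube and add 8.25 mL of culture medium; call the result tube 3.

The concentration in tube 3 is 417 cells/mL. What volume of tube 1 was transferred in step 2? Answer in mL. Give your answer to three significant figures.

5.00 mL

Step 1: 0.75 mL + 14.25 mL = 15 mL total → factor 15/0.75 = 20
Step 2: v brought to 100 mL → factor = 100 mL/v
Step 3: 0.75 mL + 8.25 mL = 9 mL total → factor 9/0.75 = 12
Product of known-step factors = 240
Overall factor = 2.00 × 10^6 cells/mL / (417 cells/mL) = 4796.2
Step-2 factor = 4796.2 / 240 = 19.984
v = 100 mL / 19.984 = 5.00 mL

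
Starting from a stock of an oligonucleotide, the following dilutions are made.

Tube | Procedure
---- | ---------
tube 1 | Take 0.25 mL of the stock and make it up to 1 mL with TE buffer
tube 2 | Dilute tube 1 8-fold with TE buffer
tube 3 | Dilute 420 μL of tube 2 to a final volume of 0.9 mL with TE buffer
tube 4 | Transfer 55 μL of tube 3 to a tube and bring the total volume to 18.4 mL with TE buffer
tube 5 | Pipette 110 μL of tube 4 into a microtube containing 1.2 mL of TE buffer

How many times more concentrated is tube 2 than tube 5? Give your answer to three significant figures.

Step 1: 0.25 mL brought to 1 mL → factor 1/0.25 = 4
Step 2: 8-fold → factor 8
Step 3: 420 μL brought to 0.9 mL → factor 900/420 = 2.1429
Step 4: 55 μL brought to 18.4 mL → factor 18400/55 = 334.55
Step 5: 110 μL + 1.2 mL = 1310 μL total → factor 1310/110 = 11.909
Dilution factor to tube 2 = 32; to tube 5 = 2.732 × 10^5
[tube 2]/[tube 5] = (factor to tube 5)/(factor to tube 2) = 2.732 × 10^5/32 = 8.54 × 10^3

8.54 × 10^3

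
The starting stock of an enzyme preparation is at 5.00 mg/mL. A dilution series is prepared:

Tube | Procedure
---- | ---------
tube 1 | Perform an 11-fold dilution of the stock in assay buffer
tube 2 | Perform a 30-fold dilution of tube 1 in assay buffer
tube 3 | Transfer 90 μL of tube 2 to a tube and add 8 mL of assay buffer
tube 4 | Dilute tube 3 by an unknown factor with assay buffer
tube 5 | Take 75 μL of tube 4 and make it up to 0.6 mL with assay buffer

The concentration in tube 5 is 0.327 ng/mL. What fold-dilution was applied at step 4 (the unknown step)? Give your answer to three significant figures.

64.4-fold

Step 1: 11-fold → factor 11
Step 2: 30-fold → factor 30
Step 3: 90 μL + 8 mL = 8090 μL total → factor 8090/90 = 89.889
Step 4: unknown factor x
Step 5: 75 μL brought to 0.6 mL → factor 600/75 = 8
Product of known-step factors = 2.3731 × 10^5
Overall factor = 5.00 mg/mL / (0.327 ng/mL) = 1.5291 × 10^7
x = 1.5291 × 10^7 / 2.3731 × 10^5 = 64.4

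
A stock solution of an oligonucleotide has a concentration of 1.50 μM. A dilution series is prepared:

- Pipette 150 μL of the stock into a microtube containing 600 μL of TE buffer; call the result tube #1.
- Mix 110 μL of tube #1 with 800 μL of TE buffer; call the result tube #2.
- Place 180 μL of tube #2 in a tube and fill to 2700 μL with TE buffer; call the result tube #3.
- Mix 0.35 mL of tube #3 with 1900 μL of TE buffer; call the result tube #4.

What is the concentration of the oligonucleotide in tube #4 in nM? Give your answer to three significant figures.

0.376 nM

Step 1: 150 μL + 600 μL = 750 μL total → factor 750/150 = 5
Step 2: 110 μL + 800 μL = 910 μL total → factor 910/110 = 8.2727
Step 3: 180 μL brought to 2700 μL → factor 2700/180 = 15
Step 4: 0.35 mL + 1900 μL = 2.25 mL total → factor 2.25/0.35 = 6.4286
Overall dilution factor = 5 × 8.2727 × 15 × 6.4286 = 3988.6
Final = 1.50 μM / 3988.6 = 0.0003761 μM = 0.376 nM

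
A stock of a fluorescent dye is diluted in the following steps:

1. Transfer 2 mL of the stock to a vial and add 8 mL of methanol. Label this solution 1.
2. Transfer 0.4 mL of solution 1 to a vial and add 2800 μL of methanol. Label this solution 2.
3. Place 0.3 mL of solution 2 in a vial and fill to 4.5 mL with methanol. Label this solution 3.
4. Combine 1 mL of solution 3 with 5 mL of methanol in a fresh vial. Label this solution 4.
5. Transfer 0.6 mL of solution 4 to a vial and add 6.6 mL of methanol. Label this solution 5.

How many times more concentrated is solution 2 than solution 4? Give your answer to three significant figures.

Step 1: 2 mL + 8 mL = 10 mL total → factor 10/2 = 5
Step 2: 0.4 mL + 2800 μL = 3.2 mL total → factor 3.2/0.4 = 8
Step 3: 0.3 mL brought to 4.5 mL → factor 4.5/0.3 = 15
Step 4: 1 mL + 5 mL = 6 mL total → factor 6/1 = 6
Dilution factor to solution 2 = 40; to solution 4 = 3600
[solution 2]/[solution 4] = (factor to solution 4)/(factor to solution 2) = 3600/40 = 90.0

90.0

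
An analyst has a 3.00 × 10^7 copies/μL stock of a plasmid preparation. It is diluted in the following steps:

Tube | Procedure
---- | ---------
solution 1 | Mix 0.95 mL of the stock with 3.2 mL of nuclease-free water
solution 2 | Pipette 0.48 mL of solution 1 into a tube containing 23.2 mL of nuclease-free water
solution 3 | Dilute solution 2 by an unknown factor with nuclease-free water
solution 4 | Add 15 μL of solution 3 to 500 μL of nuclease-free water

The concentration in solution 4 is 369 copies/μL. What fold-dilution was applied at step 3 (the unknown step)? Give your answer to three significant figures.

Step 1: 0.95 mL + 3.2 mL = 4.15 mL total → factor 4.15/0.95 = 4.3684
Step 2: 0.48 mL + 23.2 mL = 23.68 mL total → factor 23.68/0.48 = 49.333
Step 3: unknown factor x
Step 4: 15 μL + 500 μL = 515 μL total → factor 515/15 = 34.333
Product of known-step factors = 7399.1
Overall factor = 3.00 × 10^7 copies/μL / (369 copies/μL) = 81301
x = 81301 / 7399.1 = 11.0

11.0-fold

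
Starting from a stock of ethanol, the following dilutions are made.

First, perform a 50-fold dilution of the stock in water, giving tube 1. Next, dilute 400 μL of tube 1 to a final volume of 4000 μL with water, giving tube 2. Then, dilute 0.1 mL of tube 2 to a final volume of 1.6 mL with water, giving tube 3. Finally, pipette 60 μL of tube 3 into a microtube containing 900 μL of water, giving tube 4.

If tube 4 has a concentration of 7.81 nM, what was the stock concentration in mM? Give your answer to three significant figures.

Step 1: 50-fold → factor 50
Step 2: 400 μL brought to 4000 μL → factor 4000/400 = 10
Step 3: 0.1 mL brought to 1.6 mL → factor 1.6/0.1 = 16
Step 4: 60 μL + 900 μL = 960 μL total → factor 960/60 = 16
Overall dilution factor = 50 × 10 × 16 × 16 = 1.28 × 10^5
Stock = 7.81 nM × 1.28 × 10^5 = 9.997 × 10^5 nM = 1.00 mM

1.00 mM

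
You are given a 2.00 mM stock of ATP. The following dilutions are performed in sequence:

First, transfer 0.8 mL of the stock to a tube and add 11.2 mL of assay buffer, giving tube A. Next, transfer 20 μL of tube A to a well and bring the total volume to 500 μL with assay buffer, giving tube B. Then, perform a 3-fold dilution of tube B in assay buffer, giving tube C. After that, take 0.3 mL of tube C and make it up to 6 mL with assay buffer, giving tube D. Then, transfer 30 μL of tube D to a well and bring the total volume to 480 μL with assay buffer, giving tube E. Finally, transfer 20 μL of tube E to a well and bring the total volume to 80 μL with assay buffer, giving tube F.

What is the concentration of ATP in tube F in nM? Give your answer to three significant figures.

Step 1: 0.8 mL + 11.2 mL = 12 mL total → factor 12/0.8 = 15
Step 2: 20 μL brought to 500 μL → factor 500/20 = 25
Step 3: 3-fold → factor 3
Step 4: 0.3 mL brought to 6 mL → factor 6/0.3 = 20
Step 5: 30 μL brought to 480 μL → factor 480/30 = 16
Step 6: 20 μL brought to 80 μL → factor 80/20 = 4
Overall dilution factor = 15 × 25 × 3 × 20 × 16 × 4 = 1.44 × 10^6
Final = 2.00 mM / 1.44 × 10^6 = 1.389 × 10^-6 mM = 1.39 nM

1.39 nM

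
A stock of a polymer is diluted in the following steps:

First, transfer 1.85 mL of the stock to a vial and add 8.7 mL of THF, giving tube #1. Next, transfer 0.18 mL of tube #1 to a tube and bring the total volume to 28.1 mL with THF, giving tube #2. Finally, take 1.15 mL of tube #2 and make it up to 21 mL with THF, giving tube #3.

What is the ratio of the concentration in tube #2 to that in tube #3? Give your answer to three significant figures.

Step 1: 1.85 mL + 8.7 mL = 10.55 mL total → factor 10.55/1.85 = 5.7027
Step 2: 0.18 mL brought to 28.1 mL → factor 28.1/0.18 = 156.11
Step 3: 1.15 mL brought to 21 mL → factor 21/1.15 = 18.261
Dilution factor to tube #2 = 890.26; to tube #3 = 16257
[tube #2]/[tube #3] = (factor to tube #3)/(factor to tube #2) = 16257/890.26 = 18.3

18.3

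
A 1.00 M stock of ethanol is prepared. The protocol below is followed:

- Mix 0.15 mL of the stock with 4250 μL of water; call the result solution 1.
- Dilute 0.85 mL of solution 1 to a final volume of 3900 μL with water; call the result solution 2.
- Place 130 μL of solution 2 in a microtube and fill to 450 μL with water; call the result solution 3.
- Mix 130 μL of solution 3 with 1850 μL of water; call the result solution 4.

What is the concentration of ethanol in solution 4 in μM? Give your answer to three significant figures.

Step 1: 0.15 mL + 4250 μL = 4.4 mL total → factor 4.4/0.15 = 29.333
Step 2: 0.85 mL brought to 3900 μL → factor 3.9/0.85 = 4.5882
Step 3: 130 μL brought to 450 μL → factor 450/130 = 3.4615
Step 4: 130 μL + 1850 μL = 1980 μL total → factor 1980/130 = 15.231
Overall dilution factor = 29.333 × 4.5882 × 3.4615 × 15.231 = 7095.7
Final = 1.00 M / 7095.7 = 0.0001409 M = 141 μM

141 μM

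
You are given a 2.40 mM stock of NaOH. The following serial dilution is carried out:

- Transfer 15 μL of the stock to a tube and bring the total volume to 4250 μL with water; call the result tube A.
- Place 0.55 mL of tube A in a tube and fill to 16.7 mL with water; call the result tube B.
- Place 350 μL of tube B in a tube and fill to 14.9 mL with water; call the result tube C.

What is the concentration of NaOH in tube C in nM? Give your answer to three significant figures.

Step 1: 15 μL brought to 4250 μL → factor 4250/15 = 283.33
Step 2: 0.55 mL brought to 16.7 mL → factor 16.7/0.55 = 30.364
Step 3: 350 μL brought to 14.9 mL → factor 14900/350 = 42.571
Overall dilution factor = 283.33 × 30.364 × 42.571 = 3.6624 × 10^5
Final = 2.40 mM / 3.6624 × 10^5 = 6.553 × 10^-6 mM = 6.55 nM

6.55 nM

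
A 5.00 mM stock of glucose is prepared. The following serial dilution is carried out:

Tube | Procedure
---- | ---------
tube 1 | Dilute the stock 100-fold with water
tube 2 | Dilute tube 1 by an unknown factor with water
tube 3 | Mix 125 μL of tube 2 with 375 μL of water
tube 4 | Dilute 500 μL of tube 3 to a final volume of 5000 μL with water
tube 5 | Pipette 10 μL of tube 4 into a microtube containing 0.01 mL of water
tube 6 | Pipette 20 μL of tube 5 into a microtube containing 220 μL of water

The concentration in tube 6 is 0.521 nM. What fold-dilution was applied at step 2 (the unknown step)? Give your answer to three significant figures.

100-fold

Step 1: 100-fold → factor 100
Step 2: unknown factor x
Step 3: 125 μL + 375 μL = 500 μL total → factor 500/125 = 4
Step 4: 500 μL brought to 5000 μL → factor 5000/500 = 10
Step 5: 10 μL + 0.01 mL = 20 μL total → factor 20/10 = 2
Step 6: 20 μL + 220 μL = 240 μL total → factor 240/20 = 12
Product of known-step factors = 96000
Overall factor = 5.00 mM / (0.521 nM) = 9.5969 × 10^6
x = 9.5969 × 10^6 / 96000 = 100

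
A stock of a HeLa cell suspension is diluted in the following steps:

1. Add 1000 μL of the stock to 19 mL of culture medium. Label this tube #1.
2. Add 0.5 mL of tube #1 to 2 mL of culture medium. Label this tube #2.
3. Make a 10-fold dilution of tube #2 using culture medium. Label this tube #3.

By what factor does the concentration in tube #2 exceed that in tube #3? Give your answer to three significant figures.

10.0

Step 1: 1000 μL + 19 mL = 20000 μL total → factor 20000/1000 = 20
Step 2: 0.5 mL + 2 mL = 2.5 mL total → factor 2.5/0.5 = 5
Step 3: 10-fold → factor 10
Dilution factor to tube #2 = 100; to tube #3 = 1000
[tube #2]/[tube #3] = (factor to tube #3)/(factor to tube #2) = 1000/100 = 10.0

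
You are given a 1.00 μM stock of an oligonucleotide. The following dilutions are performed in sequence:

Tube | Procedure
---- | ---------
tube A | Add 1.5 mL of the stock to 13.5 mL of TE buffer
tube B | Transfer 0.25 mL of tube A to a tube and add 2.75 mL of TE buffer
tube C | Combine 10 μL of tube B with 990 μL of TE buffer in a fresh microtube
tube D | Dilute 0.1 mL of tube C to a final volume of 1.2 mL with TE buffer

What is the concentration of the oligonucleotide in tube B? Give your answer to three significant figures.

Step 1: 1.5 mL + 13.5 mL = 15 mL total → factor 15/1.5 = 10
Step 2: 0.25 mL + 2.75 mL = 3 mL total → factor 3/0.25 = 12
Dilution factor through tube B = 10 × 12 = 120
[tube B] = 1.00 μM / 120 = 0.00833 μM

0.00833 μM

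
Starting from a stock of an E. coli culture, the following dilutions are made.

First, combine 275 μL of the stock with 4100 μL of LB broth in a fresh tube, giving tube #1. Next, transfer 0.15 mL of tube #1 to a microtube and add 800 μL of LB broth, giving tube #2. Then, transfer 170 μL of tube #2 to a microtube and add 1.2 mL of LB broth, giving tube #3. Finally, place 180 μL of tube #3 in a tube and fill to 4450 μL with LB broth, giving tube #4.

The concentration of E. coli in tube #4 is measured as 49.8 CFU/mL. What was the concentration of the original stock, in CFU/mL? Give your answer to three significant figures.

Step 1: 275 μL + 4100 μL = 4375 μL total → factor 4375/275 = 15.909
Step 2: 0.15 mL + 800 μL = 0.95 mL total → factor 0.95/0.15 = 6.3333
Step 3: 170 μL + 1.2 mL = 1370 μL total → factor 1370/170 = 8.0588
Step 4: 180 μL brought to 4450 μL → factor 4450/180 = 24.722
Overall dilution factor = 15.909 × 6.3333 × 8.0588 × 24.722 = 20074
Stock = 49.8 CFU/mL × 20074 = 1.00 × 10^6 CFU/mL

1.00 × 10^6 CFU/mL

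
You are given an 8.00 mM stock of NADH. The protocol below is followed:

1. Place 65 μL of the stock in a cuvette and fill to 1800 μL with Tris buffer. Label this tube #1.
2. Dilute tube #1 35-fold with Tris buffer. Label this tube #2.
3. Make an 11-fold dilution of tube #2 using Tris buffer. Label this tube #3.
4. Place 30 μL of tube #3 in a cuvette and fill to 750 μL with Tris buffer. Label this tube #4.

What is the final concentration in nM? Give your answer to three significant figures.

30.0 nM

Step 1: 65 μL brought to 1800 μL → factor 1800/65 = 27.692
Step 2: 35-fold → factor 35
Step 3: 11-fold → factor 11
Step 4: 30 μL brought to 750 μL → factor 750/30 = 25
Overall dilution factor = 27.692 × 35 × 11 × 25 = 2.6654 × 10^5
Final = 8.00 mM / 2.6654 × 10^5 = 3.001 × 10^-5 mM = 30.0 nM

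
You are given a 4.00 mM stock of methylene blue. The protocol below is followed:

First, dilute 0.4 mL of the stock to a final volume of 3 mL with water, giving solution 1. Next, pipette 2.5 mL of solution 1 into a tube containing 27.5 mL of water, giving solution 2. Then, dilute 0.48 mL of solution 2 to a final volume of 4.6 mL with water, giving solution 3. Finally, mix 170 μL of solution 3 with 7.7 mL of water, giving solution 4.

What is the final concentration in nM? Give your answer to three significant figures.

Step 1: 0.4 mL brought to 3 mL → factor 3/0.4 = 7.5
Step 2: 2.5 mL + 27.5 mL = 30 mL total → factor 30/2.5 = 12
Step 3: 0.48 mL brought to 4.6 mL → factor 4.6/0.48 = 9.5833
Step 4: 170 μL + 7.7 mL = 7870 μL total → factor 7870/170 = 46.294
Overall dilution factor = 7.5 × 12 × 9.5833 × 46.294 = 39929
Final = 4.00 mM / 39929 = 0.0001002 mM = 100 nM

100 nM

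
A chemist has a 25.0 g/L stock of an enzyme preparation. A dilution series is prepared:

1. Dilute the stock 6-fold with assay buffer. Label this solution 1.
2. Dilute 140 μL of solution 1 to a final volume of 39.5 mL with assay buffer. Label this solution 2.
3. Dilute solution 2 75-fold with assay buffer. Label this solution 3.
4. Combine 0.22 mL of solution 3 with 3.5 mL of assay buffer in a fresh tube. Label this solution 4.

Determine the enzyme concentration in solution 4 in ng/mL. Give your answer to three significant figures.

11.6 ng/mL

Step 1: 6-fold → factor 6
Step 2: 140 μL brought to 39.5 mL → factor 39500/140 = 282.14
Step 3: 75-fold → factor 75
Step 4: 0.22 mL + 3.5 mL = 3.72 mL total → factor 3.72/0.22 = 16.909
Overall dilution factor = 6 × 282.14 × 75 × 16.909 = 2.1469 × 10^6
Final = 25.0 g/L / 2.1469 × 10^6 = 1.164 × 10^-5 g/L = 11.6 ng/mL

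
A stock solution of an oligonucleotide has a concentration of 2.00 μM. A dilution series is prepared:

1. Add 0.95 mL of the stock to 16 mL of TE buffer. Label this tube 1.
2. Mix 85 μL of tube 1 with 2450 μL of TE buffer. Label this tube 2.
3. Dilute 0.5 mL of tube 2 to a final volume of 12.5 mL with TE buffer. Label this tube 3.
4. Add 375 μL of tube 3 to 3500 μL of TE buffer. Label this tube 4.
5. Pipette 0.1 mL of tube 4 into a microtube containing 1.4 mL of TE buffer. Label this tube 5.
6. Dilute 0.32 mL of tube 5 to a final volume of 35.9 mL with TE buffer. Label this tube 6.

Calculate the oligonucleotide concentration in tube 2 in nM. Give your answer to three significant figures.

Step 1: 0.95 mL + 16 mL = 16.95 mL total → factor 16.95/0.95 = 17.842
Step 2: 85 μL + 2450 μL = 2535 μL total → factor 2535/85 = 29.824
Dilution factor through tube 2 = 17.842 × 29.824 = 532.11
[tube 2] = 2.00 μM / 532.11 = 0.003759 μM = 3.76 nM

3.76 nM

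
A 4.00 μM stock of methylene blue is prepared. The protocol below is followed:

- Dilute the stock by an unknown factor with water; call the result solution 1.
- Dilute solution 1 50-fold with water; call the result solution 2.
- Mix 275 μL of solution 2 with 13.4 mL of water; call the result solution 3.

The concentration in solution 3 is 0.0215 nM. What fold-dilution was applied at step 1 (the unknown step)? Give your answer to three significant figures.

74.8-fold

Step 1: unknown factor x
Step 2: 50-fold → factor 50
Step 3: 275 μL + 13.4 mL = 13675 μL total → factor 13675/275 = 49.727
Product of known-step factors = 2486.4
Overall factor = 4.00 μM / (0.0215 nM) = 1.8605 × 10^5
x = 1.8605 × 10^5 / 2486.4 = 74.8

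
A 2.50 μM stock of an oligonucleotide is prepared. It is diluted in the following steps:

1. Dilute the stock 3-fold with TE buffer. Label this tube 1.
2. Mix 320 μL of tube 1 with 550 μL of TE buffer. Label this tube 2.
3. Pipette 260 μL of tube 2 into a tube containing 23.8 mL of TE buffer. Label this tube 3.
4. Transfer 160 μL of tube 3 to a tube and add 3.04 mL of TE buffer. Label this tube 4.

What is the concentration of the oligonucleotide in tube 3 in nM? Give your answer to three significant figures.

Step 1: 3-fold → factor 3
Step 2: 320 μL + 550 μL = 870 μL total → factor 870/320 = 2.7188
Step 3: 260 μL + 23.8 mL = 24060 μL total → factor 24060/260 = 92.538
Dilution factor through tube 3 = 3 × 2.7188 × 92.538 = 754.77
[tube 3] = 2.50 μM / 754.77 = 0.003312 μM = 3.31 nM

3.31 nM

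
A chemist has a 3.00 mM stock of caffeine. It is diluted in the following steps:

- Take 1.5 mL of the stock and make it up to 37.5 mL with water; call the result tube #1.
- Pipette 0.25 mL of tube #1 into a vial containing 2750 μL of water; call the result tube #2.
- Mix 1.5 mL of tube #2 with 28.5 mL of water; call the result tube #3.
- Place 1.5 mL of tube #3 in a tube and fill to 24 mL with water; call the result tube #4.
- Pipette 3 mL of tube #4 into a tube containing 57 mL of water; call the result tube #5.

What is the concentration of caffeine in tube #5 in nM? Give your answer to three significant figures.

Step 1: 1.5 mL brought to 37.5 mL → factor 37.5/1.5 = 25
Step 2: 0.25 mL + 2750 μL = 3 mL total → factor 3/0.25 = 12
Step 3: 1.5 mL + 28.5 mL = 30 mL total → factor 30/1.5 = 20
Step 4: 1.5 mL brought to 24 mL → factor 24/1.5 = 16
Step 5: 3 mL + 57 mL = 60 mL total → factor 60/3 = 20
Overall dilution factor = 25 × 12 × 20 × 16 × 20 = 1.92 × 10^6
Final = 3.00 mM / 1.92 × 10^6 = 1.563 × 10^-6 mM = 1.56 nM

1.56 nM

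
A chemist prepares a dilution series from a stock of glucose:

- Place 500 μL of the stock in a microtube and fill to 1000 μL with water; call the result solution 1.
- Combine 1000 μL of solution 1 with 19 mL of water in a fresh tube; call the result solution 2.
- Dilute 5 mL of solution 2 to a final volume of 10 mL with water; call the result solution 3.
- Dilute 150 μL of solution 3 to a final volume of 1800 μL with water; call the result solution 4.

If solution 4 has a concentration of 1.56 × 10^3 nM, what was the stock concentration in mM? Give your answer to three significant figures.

1.50 mM

Step 1: 500 μL brought to 1000 μL → factor 1000/500 = 2
Step 2: 1000 μL + 19 mL = 20000 μL total → factor 20000/1000 = 20
Step 3: 5 mL brought to 10 mL → factor 10/5 = 2
Step 4: 150 μL brought to 1800 μL → factor 1800/150 = 12
Overall dilution factor = 2 × 20 × 2 × 12 = 960
Stock = 1.56 × 10^3 nM × 960 = 1.498 × 10^6 nM = 1.50 mM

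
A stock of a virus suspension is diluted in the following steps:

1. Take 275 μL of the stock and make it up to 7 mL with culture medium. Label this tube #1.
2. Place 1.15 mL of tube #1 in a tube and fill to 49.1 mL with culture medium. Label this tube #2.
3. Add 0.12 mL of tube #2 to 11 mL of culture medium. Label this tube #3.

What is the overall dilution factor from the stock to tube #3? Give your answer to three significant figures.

1.01 × 10^5

Step 1: 275 μL brought to 7 mL → factor 7000/275 = 25.455
Step 2: 1.15 mL brought to 49.1 mL → factor 49.1/1.15 = 42.696
Step 3: 0.12 mL + 11 mL = 11.12 mL total → factor 11.12/0.12 = 92.667
Overall dilution factor = 25.455 × 42.696 × 92.667 = 1.0071 × 10^5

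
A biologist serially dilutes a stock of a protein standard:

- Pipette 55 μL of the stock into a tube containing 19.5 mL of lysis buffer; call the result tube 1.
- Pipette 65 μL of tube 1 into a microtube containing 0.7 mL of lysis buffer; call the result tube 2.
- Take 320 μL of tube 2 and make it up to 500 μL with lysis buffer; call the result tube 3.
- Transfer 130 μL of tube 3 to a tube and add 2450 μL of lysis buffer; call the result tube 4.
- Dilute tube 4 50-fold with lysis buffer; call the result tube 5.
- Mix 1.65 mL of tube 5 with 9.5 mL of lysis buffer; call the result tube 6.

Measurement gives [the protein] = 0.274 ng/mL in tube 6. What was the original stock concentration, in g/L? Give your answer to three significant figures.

12.0 g/L

Step 1: 55 μL + 19.5 mL = 19555 μL total → factor 19555/55 = 355.55
Step 2: 65 μL + 0.7 mL = 765 μL total → factor 765/65 = 11.769
Step 3: 320 μL brought to 500 μL → factor 500/320 = 1.5625
Step 4: 130 μL + 2450 μL = 2580 μL total → factor 2580/130 = 19.846
Step 5: 50-fold → factor 50
Step 6: 1.65 mL + 9.5 mL = 11.15 mL total → factor 11.15/1.65 = 6.7576
Overall dilution factor = 355.55 × 11.769 × 1.5625 × 19.846 × 50 × 6.7576 = 4.3843 × 10^7
Stock = 0.274 ng/mL × 4.3843 × 10^7 = 1.201 × 10^7 ng/mL = 12.0 g/L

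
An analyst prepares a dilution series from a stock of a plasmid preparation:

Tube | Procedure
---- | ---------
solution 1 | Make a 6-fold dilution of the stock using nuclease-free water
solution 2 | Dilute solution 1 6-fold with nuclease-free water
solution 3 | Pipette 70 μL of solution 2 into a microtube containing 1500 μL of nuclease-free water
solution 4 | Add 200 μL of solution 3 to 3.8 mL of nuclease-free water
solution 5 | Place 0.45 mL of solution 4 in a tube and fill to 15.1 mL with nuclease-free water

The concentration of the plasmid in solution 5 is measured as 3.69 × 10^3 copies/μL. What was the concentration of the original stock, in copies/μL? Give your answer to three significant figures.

2.00 × 10^9 copies/μL

Step 1: 6-fold → factor 6
Step 2: 6-fold → factor 6
Step 3: 70 μL + 1500 μL = 1570 μL total → factor 1570/70 = 22.429
Step 4: 200 μL + 3.8 mL = 4000 μL total → factor 4000/200 = 20
Step 5: 0.45 mL brought to 15.1 mL → factor 15.1/0.45 = 33.556
Overall dilution factor = 6 × 6 × 22.429 × 20 × 33.556 = 5.4187 × 10^5
Stock = 3.69 × 10^3 copies/μL × 5.4187 × 10^5 = 2.00 × 10^9 copies/μL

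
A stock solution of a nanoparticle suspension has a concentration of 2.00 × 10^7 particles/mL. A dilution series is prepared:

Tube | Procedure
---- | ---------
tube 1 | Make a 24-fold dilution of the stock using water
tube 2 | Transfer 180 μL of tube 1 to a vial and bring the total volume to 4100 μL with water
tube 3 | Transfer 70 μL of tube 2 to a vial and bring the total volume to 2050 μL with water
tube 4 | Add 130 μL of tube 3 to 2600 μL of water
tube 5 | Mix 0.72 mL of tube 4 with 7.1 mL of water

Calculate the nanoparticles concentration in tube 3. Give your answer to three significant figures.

1.25 × 10^3 particles/mL

Step 1: 24-fold → factor 24
Step 2: 180 μL brought to 4100 μL → factor 4100/180 = 22.778
Step 3: 70 μL brought to 2050 μL → factor 2050/70 = 29.286
Dilution factor through tube 3 = 24 × 22.778 × 29.286 = 16010
[tube 3] = 2.00 × 10^7 particles/mL / 16010 = 1.25 × 10^3 particles/mL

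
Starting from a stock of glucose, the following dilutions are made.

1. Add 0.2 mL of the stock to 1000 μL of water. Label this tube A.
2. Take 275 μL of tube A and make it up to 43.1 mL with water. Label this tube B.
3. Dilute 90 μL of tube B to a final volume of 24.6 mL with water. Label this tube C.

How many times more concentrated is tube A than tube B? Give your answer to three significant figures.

157

Step 1: 0.2 mL + 1000 μL = 1.2 mL total → factor 1.2/0.2 = 6
Step 2: 275 μL brought to 43.1 mL → factor 43100/275 = 156.73
Dilution factor to tube A = 6; to tube B = 940.36
[tube A]/[tube B] = (factor to tube B)/(factor to tube A) = 940.36/6 = 157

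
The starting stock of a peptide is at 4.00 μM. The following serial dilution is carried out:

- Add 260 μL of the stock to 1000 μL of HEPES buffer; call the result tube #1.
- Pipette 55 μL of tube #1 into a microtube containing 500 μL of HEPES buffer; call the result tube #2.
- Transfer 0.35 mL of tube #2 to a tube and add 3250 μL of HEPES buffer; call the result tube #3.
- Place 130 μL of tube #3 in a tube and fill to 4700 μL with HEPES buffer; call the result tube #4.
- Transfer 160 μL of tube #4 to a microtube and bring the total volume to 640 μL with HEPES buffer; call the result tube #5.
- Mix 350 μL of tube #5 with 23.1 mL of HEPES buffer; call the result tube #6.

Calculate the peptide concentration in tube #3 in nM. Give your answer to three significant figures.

Step 1: 260 μL + 1000 μL = 1260 μL total → factor 1260/260 = 4.8462
Step 2: 55 μL + 500 μL = 555 μL total → factor 555/55 = 10.091
Step 3: 0.35 mL + 3250 μL = 3.6 mL total → factor 3.6/0.35 = 10.286
Dilution factor through tube #3 = 4.8462 × 10.091 × 10.286 = 502.99
[tube #3] = 4.00 μM / 502.99 = 0.007952 μM = 7.95 nM

7.95 nM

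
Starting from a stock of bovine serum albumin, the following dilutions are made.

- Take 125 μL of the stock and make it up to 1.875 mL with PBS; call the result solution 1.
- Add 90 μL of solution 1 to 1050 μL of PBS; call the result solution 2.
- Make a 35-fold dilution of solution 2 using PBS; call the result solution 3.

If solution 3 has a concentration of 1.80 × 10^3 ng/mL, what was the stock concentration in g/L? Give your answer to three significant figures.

Step 1: 125 μL brought to 1.875 mL → factor 1875/125 = 15
Step 2: 90 μL + 1050 μL = 1140 μL total → factor 1140/90 = 12.667
Step 3: 35-fold → factor 35
Overall dilution factor = 15 × 12.667 × 35 = 6650
Stock = 1.80 × 10^3 ng/mL × 6650 = 1.197 × 10^7 ng/mL = 12.0 g/L

12.0 g/L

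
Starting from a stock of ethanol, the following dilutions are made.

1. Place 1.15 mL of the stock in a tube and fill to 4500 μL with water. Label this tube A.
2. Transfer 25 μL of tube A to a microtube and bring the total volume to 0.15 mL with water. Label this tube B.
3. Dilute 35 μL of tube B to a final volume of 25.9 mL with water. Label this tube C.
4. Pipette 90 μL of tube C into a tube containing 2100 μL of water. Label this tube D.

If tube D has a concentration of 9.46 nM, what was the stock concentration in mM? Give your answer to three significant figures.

4.00 mM

Step 1: 1.15 mL brought to 4500 μL → factor 4.5/1.15 = 3.913
Step 2: 25 μL brought to 0.15 mL → factor 150/25 = 6
Step 3: 35 μL brought to 25.9 mL → factor 25900/35 = 740
Step 4: 90 μL + 2100 μL = 2190 μL total → factor 2190/90 = 24.333
Overall dilution factor = 3.913 × 6 × 740 × 24.333 = 4.2277 × 10^5
Stock = 9.46 nM × 4.2277 × 10^5 = 3.999 × 10^6 nM = 4.00 mM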